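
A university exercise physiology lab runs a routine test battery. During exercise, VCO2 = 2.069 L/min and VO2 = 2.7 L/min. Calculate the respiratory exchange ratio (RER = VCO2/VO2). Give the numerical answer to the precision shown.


RER = VCO2 / VO2
= 2.069 / 2.7
= 0.7663

0.7663


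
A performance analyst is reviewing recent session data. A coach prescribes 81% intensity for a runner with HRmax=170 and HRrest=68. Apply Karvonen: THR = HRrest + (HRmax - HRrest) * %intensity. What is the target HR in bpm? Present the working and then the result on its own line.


Heart rate reserve = 170 - 68 = 102
Intensity fraction = 81 / 100 = 0.81
THR = 68 + 102 * 0.81 = 150.62 bpm

150.62 bpm


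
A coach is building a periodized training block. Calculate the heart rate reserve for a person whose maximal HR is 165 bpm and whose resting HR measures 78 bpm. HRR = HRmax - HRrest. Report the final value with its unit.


HRmax = 165 bpm
HRrest = 78 bpm
HRR = 165 - 78 = 87 bpm

87 bpm


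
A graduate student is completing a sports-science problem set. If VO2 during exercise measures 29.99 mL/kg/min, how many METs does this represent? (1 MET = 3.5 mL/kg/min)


METs = VO2 / 3.5 = 29.99 / 3.5 = 8.57

8.57 METs


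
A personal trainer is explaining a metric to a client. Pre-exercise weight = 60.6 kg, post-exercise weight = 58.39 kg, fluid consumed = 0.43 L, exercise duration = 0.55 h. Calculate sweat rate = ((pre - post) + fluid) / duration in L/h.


Weight loss = 60.6 - 58.39 = 2.21 kg (approx L)
Total sweat = 2.21 + 0.43 = 2.64 L
Sweat rate = 2.64 / 0.55 = 4.8 L/h

4.8 L/h


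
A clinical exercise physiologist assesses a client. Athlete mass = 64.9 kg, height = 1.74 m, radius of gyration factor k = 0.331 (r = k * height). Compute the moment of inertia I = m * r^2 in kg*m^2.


r = k * height = 0.331 * 1.74 = 0.57594 m
r^2 = 0.57594^2 = 0.331707
I = 64.9 * 0.331707 = 21.528 kg*m^2

21.528 kg*m^2


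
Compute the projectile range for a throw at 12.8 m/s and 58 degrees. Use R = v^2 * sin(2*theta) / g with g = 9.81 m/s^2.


Two times the angle = 116 degrees
sin(116) = 0.898794
R = 163.84 * 0.898794 / 9.81 = 15.011 m

15.011 m


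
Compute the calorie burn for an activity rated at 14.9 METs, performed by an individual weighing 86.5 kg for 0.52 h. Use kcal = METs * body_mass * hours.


Product of METs and mass = 14.9 * 86.5 = 1288.85
Total kcal = 1288.85 * 0.52 = 670.2 kcal

670.2 kcal


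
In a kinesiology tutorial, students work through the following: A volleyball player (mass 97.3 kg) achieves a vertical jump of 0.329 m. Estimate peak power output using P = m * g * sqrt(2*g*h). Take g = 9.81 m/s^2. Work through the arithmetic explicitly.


2 * g * h = 2 * 9.81 * 0.329 = 6.45498
sqrt(6.45498) = 2.540665 m/s
P = 97.3 * 9.81 * 2.540665 = 2425.1 W

2425.1 W


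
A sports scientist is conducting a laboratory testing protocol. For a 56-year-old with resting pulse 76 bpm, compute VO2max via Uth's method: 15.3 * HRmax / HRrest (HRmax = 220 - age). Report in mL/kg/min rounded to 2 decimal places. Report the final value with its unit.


Step 1: HRmax = 220 - 56 = 164 bpm
Step 2: Ratio = 164 / 76 = 2.1579
Step 3: VO2max = 15.3 * 2.1579 = 33.02 mL/kg/min

33.02 mL/kg/min


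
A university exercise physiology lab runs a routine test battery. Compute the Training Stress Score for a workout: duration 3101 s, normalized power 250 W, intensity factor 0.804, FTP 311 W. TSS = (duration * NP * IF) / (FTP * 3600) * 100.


Product = 3101 * 250 * 0.804 = 623301.0
Base = 311 * 3600 = 1119600
TSS = 623301.0 / 1119600 * 100 = 55.67

55.67 TSS


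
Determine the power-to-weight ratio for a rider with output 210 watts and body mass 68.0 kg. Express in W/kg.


P/W = 210 / 68.0 = 3.088 W/kg

3.088 W/kg


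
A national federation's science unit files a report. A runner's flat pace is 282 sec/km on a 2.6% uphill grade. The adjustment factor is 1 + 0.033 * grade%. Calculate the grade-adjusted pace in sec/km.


Factor = 1 + 0.033 * 2.6 = 1.0858
Adjusted pace = 282 * 1.0858
= 306.2 sec/km

306.2 s/km


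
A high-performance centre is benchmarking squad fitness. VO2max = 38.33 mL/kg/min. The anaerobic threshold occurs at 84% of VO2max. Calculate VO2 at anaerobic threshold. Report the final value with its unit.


AT fraction = 84 / 100 = 0.84
AT VO2 = 38.33 * 0.84
= 32.2 mL/kg/min

32.2 mL/kg/min


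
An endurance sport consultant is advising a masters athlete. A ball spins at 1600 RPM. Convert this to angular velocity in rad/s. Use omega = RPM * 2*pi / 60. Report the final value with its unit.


omega = 1600 * 2 * pi / 60
= 1600 * 6.28318531 / 60
= 10053.096 / 60
= 167.552 rad/s

167.552 rad/s


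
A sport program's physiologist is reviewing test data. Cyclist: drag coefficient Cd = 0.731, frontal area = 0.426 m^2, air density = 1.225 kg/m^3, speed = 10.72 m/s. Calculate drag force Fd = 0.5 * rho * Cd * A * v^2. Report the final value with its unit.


v^2 = 10.72^2 = 114.9184
Fd = 0.5 * 1.225 * 0.731 * 0.426 * 114.9184
= 21.919 N

21.919 N


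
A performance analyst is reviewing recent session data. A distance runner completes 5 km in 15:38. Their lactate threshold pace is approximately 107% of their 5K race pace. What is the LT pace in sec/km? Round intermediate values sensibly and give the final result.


Convert to seconds: 15 min 38 s = 938 s
Pace per km = 938 / 5 = 187.6 s/km
LT pace = 187.6 * 1.07 = 200.73 s/km

200.73 s/km


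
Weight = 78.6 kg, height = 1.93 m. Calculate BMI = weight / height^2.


height^2 = 1.93^2 = 3.7249
BMI = 78.6 / 3.7249 = 21.1 kg/m^2

21.1 kg/m^2


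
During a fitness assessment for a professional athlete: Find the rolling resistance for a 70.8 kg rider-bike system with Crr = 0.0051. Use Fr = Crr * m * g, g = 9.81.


m * g = 70.8 * 9.81 = 694.548 N
Fr = 0.0051 * 694.548 = 3.542 N

3.542 N


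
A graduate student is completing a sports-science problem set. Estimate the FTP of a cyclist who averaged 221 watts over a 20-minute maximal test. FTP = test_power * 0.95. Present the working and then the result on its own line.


FTP = 221 * 0.95 = 209.95 W

209.95 W


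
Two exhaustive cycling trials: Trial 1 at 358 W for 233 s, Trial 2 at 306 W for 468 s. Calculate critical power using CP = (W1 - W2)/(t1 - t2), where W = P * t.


W1 = 358 * 233 = 83414 J
W2 = 306 * 468 = 143208 J
CP = (83414 - 143208) / (233 - 468)
= -59794 / -235
= 254.44 W

254.44 W


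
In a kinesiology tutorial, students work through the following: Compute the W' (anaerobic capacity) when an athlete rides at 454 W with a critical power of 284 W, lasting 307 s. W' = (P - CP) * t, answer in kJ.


Above-CP power = 170 W
Duration = 307 s
W' = 170 * 307 = 52190 J
Convert: 52190 / 1000 = 52.19 kJ

52.19 kJ


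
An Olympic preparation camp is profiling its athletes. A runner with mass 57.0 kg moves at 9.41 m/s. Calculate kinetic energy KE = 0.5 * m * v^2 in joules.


v^2 = 9.41^2 = 88.5481
KE = 0.5 * 57.0 * 88.5481
= 2523.62 J

2523.62 J


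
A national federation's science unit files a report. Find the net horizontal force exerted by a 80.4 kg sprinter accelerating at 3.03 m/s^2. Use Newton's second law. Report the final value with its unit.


Newton's second law: F = m * a
F = 80.4 * 3.03 = 243.61 N

243.61 N


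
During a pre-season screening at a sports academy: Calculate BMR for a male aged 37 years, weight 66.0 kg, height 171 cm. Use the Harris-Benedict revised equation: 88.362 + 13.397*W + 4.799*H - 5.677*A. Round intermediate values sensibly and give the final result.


Substituting values:
W term = 13.397 * 66.0 = 884.202
H term = 4.799 * 171 = 820.629
A term = 5.677 * 37 = 210.049
BMR = 1583.14 kcal/day

1583.14 kcal/day


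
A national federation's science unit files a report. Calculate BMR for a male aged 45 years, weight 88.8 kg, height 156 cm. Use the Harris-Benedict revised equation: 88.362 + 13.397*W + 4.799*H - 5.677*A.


Substituting values:
W term = 13.397 * 88.8 = 1189.6536
H term = 4.799 * 156 = 748.644
A term = 5.677 * 45 = 255.465
BMR = 1771.19 kcal/day

1771.19 kcal/day


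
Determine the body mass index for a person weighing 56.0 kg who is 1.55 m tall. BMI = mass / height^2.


BMI = mass / height^2
= 56.0 / 1.55^2
= 56.0 / 2.4025
= 23.31 kg/m^2

23.31 kg/m^2


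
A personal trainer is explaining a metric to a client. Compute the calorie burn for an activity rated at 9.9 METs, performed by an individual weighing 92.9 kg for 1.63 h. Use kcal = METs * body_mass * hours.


Product of METs and mass = 9.9 * 92.9 = 919.71
Total kcal = 919.71 * 1.63 = 1499.13 kcal

1499.13 kcal


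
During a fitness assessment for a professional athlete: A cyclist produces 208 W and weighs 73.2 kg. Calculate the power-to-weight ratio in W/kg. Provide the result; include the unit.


P/W = power / mass
= 208 / 73.2
= 2.842 W/kg

2.842 W/kg


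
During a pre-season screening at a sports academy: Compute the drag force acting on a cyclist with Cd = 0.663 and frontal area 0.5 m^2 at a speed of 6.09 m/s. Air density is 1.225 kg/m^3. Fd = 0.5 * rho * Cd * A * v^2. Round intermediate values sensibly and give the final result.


Step 1: v^2 = 37.0881
Step 2: Fd = 0.5 * 1.225 * 0.663 * 0.5 * 37.0881
= 7.531 N

7.531 N


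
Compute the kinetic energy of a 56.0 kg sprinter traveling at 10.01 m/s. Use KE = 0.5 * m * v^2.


Velocity squared = 100.2001
KE = 0.5 * 56.0 * 100.2001 = 2805.6 J

2805.6 J


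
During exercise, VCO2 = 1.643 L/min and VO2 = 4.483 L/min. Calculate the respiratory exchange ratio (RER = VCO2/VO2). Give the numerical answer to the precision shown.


RER = VCO2 / VO2
= 1.643 / 4.483
= 0.3665

0.3665


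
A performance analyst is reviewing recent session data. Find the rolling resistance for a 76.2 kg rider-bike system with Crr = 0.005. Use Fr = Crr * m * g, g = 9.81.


m * g = 76.2 * 9.81 = 747.522 N
Fr = 0.005 * 747.522 = 3.738 N

3.738 N


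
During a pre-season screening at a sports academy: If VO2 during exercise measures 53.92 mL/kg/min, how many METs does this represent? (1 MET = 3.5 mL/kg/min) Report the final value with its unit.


METs = VO2 / 3.5 = 53.92 / 3.5 = 15.41

15.41 METs


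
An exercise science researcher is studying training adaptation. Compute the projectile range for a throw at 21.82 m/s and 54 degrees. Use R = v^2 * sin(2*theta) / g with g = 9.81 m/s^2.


Two times the angle = 108 degrees
sin(108) = 0.951057
R = 476.1124 * 0.951057 / 9.81 = 46.158 m

46.158 m


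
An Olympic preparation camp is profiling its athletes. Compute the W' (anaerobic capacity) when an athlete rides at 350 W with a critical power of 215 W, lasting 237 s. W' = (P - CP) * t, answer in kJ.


Above-CP power = 135 W
Duration = 237 s
W' = 135 * 237 = 31995 J
Convert: 31995 / 1000 = 31.995 kJ

31.995 kJ


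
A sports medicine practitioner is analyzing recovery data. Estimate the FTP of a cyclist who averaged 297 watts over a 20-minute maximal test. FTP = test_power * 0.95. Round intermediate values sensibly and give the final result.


FTP = 297 * 0.95 = 282.15 W

282.15 W


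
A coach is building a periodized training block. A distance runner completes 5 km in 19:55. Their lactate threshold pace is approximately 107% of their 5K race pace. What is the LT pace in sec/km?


Convert to seconds: 19 min 55 s = 1195 s
Pace per km = 1195 / 5 = 239.0 s/km
LT pace = 239.0 * 1.07 = 255.73 s/km

255.73 s/km


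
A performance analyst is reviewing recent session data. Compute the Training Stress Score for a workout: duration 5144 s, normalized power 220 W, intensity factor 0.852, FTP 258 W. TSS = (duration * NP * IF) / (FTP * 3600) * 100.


Product = 5144 * 220 * 0.852 = 964191.36
Base = 258 * 3600 = 928800
TSS = 964191.36 / 928800 * 100 = 103.81

103.81 TSS


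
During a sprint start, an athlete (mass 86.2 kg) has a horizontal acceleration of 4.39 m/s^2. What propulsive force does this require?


Propulsive force = mass * acceleration
= 86.2 kg * 4.39 m/s^2
= 378.42 N

378.42 N


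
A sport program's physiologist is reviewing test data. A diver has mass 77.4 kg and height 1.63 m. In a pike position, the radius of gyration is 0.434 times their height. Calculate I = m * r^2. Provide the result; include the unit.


r = 0.434 * 1.63 = 0.70742 m
I = m * r^2 = 77.4 * 0.500443 = 38.734 kg*m^2

38.734 kg*m^2


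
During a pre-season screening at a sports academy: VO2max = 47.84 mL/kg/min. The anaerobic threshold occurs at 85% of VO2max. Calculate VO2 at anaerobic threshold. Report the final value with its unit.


AT fraction = 85 / 100 = 0.85
AT VO2 = 47.84 * 0.85
= 40.66 mL/kg/min

40.66 mL/kg/min


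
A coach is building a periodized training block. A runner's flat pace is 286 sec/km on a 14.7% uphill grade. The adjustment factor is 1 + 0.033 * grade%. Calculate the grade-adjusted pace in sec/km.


Factor = 1 + 0.033 * 14.7 = 1.4851
Adjusted pace = 286 * 1.4851
= 424.74 sec/km

424.74 s/km


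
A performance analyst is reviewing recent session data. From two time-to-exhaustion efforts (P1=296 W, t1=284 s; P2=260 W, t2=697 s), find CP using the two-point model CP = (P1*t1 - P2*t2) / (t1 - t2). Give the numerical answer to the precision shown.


Work in trial 1 = 84064 J
Work in trial 2 = 181220 J
Delta work = -97156 J
Delta time = -413 s
CP = -97156 / -413 = 235.24 W

235.24 W


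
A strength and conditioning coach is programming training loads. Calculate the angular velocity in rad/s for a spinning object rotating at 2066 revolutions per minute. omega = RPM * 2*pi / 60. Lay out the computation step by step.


omega = RPM * 2*pi / 60
= 2066 * 6.28318531 / 60
= 216.351 rad/s

216.351 rad/s


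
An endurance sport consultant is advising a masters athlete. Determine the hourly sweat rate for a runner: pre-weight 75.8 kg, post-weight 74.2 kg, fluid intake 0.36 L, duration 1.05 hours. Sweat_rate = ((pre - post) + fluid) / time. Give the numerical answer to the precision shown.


Mass lost = 75.8 - 74.2 = 1.6 kg
Add fluid consumed: 1.6 + 0.36 = 1.96 L total sweat
Sweat rate = 1.96 / 1.05 = 1.867 L/h

1.867 L/h


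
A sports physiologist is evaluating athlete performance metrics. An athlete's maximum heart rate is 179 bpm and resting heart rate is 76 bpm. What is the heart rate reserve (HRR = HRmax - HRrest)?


HRR = HRmax - HRrest
= 179 - 76
= 103 bpm

103 bpm


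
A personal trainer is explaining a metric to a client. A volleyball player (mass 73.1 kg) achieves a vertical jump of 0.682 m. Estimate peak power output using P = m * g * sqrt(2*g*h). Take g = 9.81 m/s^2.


2 * g * h = 2 * 9.81 * 0.682 = 13.38084
sqrt(13.38084) = 3.657983 m/s
P = 73.1 * 9.81 * 3.657983 = 2623.18 W

2623.18 W


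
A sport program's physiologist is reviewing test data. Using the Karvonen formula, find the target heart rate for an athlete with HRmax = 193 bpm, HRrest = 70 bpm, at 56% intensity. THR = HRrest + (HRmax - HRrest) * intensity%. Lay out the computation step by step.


HRR = 193 - 70 = 123
THR = 70 + 123 * 0.56
= 70 + 68.88
= 138.88 bpm

138.88 bpm


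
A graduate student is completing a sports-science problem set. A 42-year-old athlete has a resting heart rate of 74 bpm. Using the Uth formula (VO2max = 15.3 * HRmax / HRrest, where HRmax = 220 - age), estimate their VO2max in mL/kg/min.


HRmax = 220 - 42 = 178 bpm
Ratio = HRmax / HRrest = 178 / 74 = 2.4054
VO2max = 15.3 * 2.4054 = 36.8 mL/kg/min

36.8 mL/kg/min


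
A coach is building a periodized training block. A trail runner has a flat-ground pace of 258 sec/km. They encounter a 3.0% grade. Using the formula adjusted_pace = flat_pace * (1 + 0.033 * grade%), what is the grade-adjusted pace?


Grade factor = 1 + 0.033 * 3.0 = 1.099
Adjusted = 258 * 1.099 = 283.54 sec/km

283.54 s/km


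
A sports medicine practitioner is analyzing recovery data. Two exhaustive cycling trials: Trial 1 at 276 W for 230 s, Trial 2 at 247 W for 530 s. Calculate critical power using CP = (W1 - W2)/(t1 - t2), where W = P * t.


W1 = 276 * 230 = 63480 J
W2 = 247 * 530 = 130910 J
CP = (63480 - 130910) / (230 - 530)
= -67430 / -300
= 224.77 W

224.77 W


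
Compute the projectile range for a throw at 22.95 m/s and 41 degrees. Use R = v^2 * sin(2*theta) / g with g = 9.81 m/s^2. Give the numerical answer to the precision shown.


Two times the angle = 82 degrees
sin(82) = 0.990268
R = 526.7025 * 0.990268 / 9.81 = 53.168 m

53.168 m


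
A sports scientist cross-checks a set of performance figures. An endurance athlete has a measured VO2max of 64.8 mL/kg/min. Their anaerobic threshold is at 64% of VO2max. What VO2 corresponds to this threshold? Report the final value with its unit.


Anaerobic threshold VO2 = VO2max * 64%
= 64.8 * 0.64
= 41.47 mL/kg/min

41.47 mL/kg/min


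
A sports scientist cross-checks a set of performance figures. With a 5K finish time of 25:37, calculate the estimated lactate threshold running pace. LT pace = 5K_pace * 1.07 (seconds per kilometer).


Race duration = 1537 s for 5 km
Average pace = 1537 / 5 = 307.4 s/km
LT pace = 307.4 * 1.07
= 328.92 s/km

328.92 s/km


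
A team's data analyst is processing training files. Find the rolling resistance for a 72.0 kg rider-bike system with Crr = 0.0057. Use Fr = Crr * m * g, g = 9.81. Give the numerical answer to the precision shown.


m * g = 72.0 * 9.81 = 706.32 N
Fr = 0.0057 * 706.32 = 4.026 N

4.026 N


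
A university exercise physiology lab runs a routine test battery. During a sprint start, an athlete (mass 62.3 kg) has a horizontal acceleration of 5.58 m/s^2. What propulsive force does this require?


Propulsive force = mass * acceleration
= 62.3 kg * 5.58 m/s^2
= 347.63 N

347.63 N


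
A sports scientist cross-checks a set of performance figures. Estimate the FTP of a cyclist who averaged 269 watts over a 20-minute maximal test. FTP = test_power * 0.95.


FTP = 269 * 0.95 = 255.55 W

255.55 W


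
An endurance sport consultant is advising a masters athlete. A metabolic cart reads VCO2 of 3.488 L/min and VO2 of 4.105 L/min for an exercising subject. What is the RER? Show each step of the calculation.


RER = VCO2 / VO2 = 3.488 / 4.105 = 0.8497

0.8497


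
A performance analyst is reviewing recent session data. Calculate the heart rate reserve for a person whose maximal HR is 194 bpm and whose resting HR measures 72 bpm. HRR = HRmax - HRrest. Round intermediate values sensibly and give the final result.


HRmax = 194 bpm
HRrest = 72 bpm
HRR = 194 - 72 = 122 bpm

122 bpm


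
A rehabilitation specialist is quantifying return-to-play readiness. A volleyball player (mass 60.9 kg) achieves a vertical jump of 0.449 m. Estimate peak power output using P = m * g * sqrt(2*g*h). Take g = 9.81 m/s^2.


2 * g * h = 2 * 9.81 * 0.449 = 8.80938
sqrt(8.80938) = 2.96806 m/s
P = 60.9 * 9.81 * 2.96806 = 1773.21 W

1773.21 W


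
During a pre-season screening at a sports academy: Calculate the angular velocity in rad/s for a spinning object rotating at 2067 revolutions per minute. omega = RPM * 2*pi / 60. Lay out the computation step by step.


omega = RPM * 2*pi / 60
= 2067 * 6.28318531 / 60
= 216.456 rad/s

216.456 rad/s


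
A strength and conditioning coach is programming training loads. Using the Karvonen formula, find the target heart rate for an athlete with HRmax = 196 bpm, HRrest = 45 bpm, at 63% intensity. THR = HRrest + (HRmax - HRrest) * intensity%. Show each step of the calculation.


HRR = 196 - 45 = 151
THR = 45 + 151 * 0.63
= 45 + 95.13
= 140.13 bpm

140.13 bpm


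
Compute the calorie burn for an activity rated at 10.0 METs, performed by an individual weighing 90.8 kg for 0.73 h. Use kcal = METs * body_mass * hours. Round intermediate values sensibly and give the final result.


Product of METs and mass = 10.0 * 90.8 = 908.0
Total kcal = 908.0 * 0.73 = 662.84 kcal

662.84 kcal


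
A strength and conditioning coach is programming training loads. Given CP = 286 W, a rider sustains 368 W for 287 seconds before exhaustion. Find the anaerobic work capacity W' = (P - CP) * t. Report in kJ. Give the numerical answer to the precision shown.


Excess power = 368 - 286 = 82 W
Work above CP = 82 * 287 = 23534 J
W' = 23.534 kJ

23.534 kJ


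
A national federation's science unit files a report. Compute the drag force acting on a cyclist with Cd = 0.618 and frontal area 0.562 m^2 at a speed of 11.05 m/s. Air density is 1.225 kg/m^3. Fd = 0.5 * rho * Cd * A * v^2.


Step 1: v^2 = 122.1025
Step 2: Fd = 0.5 * 1.225 * 0.618 * 0.562 * 122.1025
= 25.975 N

25.975 N


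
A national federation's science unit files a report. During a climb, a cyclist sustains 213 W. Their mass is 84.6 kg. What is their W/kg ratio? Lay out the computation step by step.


Power-to-weight = 213 W / 84.6 kg
= 2.518 W/kg

2.518 W/kg


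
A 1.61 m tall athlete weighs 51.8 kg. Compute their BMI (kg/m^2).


height^2 = 2.5921 m^2
BMI = 51.8 / 2.5921 = 19.98 kg/m^2

19.98 kg/m^2


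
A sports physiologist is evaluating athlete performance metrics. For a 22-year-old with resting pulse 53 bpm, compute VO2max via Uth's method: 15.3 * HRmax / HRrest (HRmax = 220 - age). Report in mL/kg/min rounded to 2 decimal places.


Step 1: HRmax = 220 - 22 = 198 bpm
Step 2: Ratio = 198 / 53 = 3.7358
Step 3: VO2max = 15.3 * 3.7358 = 57.16 mL/kg/min

57.16 mL/kg/min


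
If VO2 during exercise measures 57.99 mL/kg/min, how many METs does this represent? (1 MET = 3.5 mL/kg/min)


METs = VO2 / 3.5 = 57.99 / 3.5 = 16.57

16.57 METs


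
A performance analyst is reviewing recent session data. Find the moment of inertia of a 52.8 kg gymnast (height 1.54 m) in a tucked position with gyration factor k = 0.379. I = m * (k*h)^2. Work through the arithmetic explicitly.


Radius of gyration = 0.379 * 1.54 = 0.58366 m
I = 52.8 * 0.58366^2
= 52.8 * 0.340659
= 17.987 kg*m^2

17.987 kg*m^2


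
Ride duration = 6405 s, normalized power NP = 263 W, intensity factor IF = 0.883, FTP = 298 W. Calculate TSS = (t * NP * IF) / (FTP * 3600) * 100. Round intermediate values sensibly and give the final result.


Numerator = 6405 * 263 * 0.883 = 1487426.745
Denominator = 298 * 3600 = 1072800
TSS = 1487426.745 / 1072800 * 100
= 138.65

138.65 TSS


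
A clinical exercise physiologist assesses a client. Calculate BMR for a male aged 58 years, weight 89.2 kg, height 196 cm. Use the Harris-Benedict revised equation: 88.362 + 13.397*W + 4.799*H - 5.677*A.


Substituting values:
W term = 13.397 * 89.2 = 1195.0124
H term = 4.799 * 196 = 940.604
A term = 5.677 * 58 = 329.266
BMR = 1894.71 kcal/day

1894.71 kcal/day


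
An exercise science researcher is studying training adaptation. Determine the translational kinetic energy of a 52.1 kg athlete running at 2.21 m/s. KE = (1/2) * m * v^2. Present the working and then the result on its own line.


KE = 0.5 * m * v^2
= 0.5 * 52.1 * 2.21^2
= 0.5 * 52.1 * 4.8841
= 127.23 J

127.23 J


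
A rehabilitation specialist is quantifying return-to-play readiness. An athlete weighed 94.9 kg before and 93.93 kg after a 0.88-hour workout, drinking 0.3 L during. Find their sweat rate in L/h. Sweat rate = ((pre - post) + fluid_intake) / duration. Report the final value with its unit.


Body mass change = 0.97 kg
Total sweat loss = 0.97 + 0.3 = 1.27 L
Rate = 1.27 / 0.88 = 1.443 L/h

1.443 L/h


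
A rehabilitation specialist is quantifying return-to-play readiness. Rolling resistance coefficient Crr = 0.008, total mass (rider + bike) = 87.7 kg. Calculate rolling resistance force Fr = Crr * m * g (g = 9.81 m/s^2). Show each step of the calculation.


Fr = Crr * m * g
= 0.008 * 87.7 * 9.81
= 6.883 N

6.883 N


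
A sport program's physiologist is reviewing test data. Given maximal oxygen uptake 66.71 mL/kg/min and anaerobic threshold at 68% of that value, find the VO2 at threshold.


Percentage as decimal = 0.68
VO2 at AT = 66.71 * 0.68 = 45.36 mL/kg/min

45.36 mL/kg/min


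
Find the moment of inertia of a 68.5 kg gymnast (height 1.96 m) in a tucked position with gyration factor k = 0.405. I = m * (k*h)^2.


Radius of gyration = 0.405 * 1.96 = 0.7938 m
I = 68.5 * 0.7938^2
= 68.5 * 0.630118
= 43.163 kg*m^2

43.163 kg*m^2


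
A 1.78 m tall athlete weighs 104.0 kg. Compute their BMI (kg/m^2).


height^2 = 3.1684 m^2
BMI = 104.0 / 3.1684 = 32.82 kg/m^2

32.82 kg/m^2


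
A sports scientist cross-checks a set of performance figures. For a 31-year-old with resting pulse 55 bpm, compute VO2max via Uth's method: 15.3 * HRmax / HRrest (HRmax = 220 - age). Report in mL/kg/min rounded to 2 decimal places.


Step 1: HRmax = 220 - 31 = 189 bpm
Step 2: Ratio = 189 / 55 = 3.4364
Step 3: VO2max = 15.3 * 3.4364 = 52.58 mL/kg/min

52.58 mL/kg/min


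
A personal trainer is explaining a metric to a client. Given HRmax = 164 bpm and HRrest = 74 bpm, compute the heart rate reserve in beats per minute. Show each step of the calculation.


Heart rate reserve = maximum HR minus resting HR
HRR = 164 - 74 = 90 bpm

90 bpm


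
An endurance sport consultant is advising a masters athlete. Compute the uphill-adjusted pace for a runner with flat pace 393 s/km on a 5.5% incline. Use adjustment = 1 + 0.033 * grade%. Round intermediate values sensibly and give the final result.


Adjustment factor = 1 + 0.033 * 5.5 = 1.1815
Grade-adjusted pace = 393 * 1.1815 = 464.33 s/km

464.33 s/km


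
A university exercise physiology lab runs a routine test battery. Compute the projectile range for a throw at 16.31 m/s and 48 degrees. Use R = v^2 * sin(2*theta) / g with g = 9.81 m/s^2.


Two times the angle = 96 degrees
sin(96) = 0.994522
R = 266.0161 * 0.994522 / 9.81 = 26.968 m

26.968 m


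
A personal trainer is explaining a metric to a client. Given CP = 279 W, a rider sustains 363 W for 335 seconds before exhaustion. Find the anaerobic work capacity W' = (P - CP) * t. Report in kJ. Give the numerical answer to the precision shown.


Excess power = 363 - 279 = 84 W
Work above CP = 84 * 335 = 28140 J
W' = 28.14 kJ

28.14 kJ


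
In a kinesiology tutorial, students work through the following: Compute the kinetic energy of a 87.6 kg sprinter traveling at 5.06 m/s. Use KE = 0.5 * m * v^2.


Velocity squared = 25.6036
KE = 0.5 * 87.6 * 25.6036 = 1121.44 J

1121.44 J


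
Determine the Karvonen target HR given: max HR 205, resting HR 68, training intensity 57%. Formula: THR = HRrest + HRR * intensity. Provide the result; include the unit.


HRR = HRmax - HRrest = 205 - 68 = 137
THR = 68 + 137 * 0.57
= 146.09 bpm

146.09 bpm


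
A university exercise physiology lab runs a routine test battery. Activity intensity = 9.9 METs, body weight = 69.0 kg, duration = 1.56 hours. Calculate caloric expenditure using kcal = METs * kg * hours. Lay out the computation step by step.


kcal = 9.9 * 69.0 * 1.56
= 683.1 * 1.56
= 1065.64 kcal

1065.64 kcal


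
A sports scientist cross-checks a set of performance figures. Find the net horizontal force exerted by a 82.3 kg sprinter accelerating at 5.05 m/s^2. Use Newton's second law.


Newton's second law: F = m * a
F = 82.3 * 5.05 = 415.62 N

415.62 N


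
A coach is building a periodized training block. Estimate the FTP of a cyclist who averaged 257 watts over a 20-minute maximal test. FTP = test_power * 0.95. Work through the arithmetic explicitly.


FTP = 257 * 0.95 = 244.15 W

244.15 W


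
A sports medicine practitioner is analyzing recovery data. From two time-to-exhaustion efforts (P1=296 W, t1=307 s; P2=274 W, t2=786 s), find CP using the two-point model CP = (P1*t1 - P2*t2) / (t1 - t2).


Work in trial 1 = 90872 J
Work in trial 2 = 215364 J
Delta work = -124492 J
Delta time = -479 s
CP = -124492 / -479 = 259.9 W

259.9 W


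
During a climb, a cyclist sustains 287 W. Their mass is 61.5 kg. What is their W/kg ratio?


Power-to-weight = 287 W / 61.5 kg
= 4.667 W/kg

4.667 W/kg


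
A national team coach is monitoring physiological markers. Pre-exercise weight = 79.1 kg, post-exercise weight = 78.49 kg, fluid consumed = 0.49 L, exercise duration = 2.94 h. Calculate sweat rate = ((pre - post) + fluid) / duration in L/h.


Weight loss = 79.1 - 78.49 = 0.61 kg (approx L)
Total sweat = 0.61 + 0.49 = 1.1 L
Sweat rate = 1.1 / 2.94 = 0.374 L/h

0.374 L/h


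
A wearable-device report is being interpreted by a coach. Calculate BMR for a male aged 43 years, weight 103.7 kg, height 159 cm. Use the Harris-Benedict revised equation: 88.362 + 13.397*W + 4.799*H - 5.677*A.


Substituting values:
W term = 13.397 * 103.7 = 1389.2689
H term = 4.799 * 159 = 763.041
A term = 5.677 * 43 = 244.111
BMR = 1996.56 kcal/day

1996.56 kcal/day


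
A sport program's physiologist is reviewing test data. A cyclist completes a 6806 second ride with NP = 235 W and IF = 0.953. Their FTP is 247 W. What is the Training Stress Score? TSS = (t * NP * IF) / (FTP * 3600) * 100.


t * NP * IF = 6806 * 235 * 0.953 = 1524237.73
FTP * 3600 = 889200
TSS = (1524237.73 / 889200) * 100 = 171.42

171.42 TSS


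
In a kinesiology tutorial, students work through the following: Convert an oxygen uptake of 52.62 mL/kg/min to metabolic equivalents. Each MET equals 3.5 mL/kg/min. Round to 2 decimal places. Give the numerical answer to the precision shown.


One MET = 3.5 mL/kg/min
Number of METs = 52.62 / 3.5
= 15.03 METs

15.03 METs


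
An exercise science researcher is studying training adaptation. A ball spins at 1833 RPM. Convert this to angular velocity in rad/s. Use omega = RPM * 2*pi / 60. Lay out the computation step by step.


omega = 1833 * 2 * pi / 60
= 1833 * 6.28318531 / 60
= 11517.079 / 60
= 191.951 rad/s

191.951 rad/s


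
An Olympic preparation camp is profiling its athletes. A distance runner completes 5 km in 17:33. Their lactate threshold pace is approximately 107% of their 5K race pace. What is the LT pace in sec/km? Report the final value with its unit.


Convert to seconds: 17 min 33 s = 1053 s
Pace per km = 1053 / 5 = 210.6 s/km
LT pace = 210.6 * 1.07 = 225.34 s/km

225.34 s/km


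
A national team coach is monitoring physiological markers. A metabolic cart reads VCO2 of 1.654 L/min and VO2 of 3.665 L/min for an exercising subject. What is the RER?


RER = VCO2 / VO2 = 1.654 / 3.665 = 0.4513

0.4513


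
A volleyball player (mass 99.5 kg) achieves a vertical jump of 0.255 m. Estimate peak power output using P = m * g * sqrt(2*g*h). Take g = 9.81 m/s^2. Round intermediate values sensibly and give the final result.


2 * g * h = 2 * 9.81 * 0.255 = 5.0031
sqrt(5.0031) = 2.236761 m/s
P = 99.5 * 9.81 * 2.236761 = 2183.29 W

2183.29 W


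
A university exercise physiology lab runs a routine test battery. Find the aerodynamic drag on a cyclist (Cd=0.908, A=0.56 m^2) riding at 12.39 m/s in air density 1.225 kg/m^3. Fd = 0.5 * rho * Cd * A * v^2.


Fd = 0.5 * 1.225 * 0.908 * 0.56 * 12.39^2
= 0.5 * 1.225 * 0.908 * 0.56 * 153.5121
= 47.81 N

47.81 N


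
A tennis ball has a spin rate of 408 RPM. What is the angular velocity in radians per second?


Convert RPM to rad/s: multiply by 2*pi and divide by 60
omega = 408 * 2 * pi / 60
= 42.726 rad/s

42.726 rad/s


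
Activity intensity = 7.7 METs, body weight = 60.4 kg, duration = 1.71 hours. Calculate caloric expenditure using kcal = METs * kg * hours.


kcal = 7.7 * 60.4 * 1.71
= 465.08 * 1.71
= 795.29 kcal

795.29 kcal


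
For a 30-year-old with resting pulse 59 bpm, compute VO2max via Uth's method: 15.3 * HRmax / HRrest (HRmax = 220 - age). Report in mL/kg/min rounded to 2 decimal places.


Step 1: HRmax = 220 - 30 = 190 bpm
Step 2: Ratio = 190 / 59 = 3.2203
Step 3: VO2max = 15.3 * 3.2203 = 49.27 mL/kg/min

49.27 mL/kg/min


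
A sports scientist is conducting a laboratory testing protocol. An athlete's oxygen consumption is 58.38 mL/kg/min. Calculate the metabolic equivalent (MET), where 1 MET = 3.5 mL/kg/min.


MET = VO2 / 3.5
= 58.38 / 3.5
= 16.68 METs

16.68 METs


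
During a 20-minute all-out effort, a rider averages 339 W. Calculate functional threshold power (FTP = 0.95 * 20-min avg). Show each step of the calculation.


FTP = 0.95 * 339
= 322.05 W

322.05 W


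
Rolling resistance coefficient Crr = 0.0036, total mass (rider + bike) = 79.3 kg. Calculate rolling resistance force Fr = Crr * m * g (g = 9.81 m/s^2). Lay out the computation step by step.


Fr = Crr * m * g
= 0.0036 * 79.3 * 9.81
= 2.801 N

2.801 N


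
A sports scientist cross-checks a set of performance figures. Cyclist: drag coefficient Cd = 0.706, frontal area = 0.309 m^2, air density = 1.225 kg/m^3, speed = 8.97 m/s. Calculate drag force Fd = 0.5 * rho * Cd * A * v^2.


v^2 = 8.97^2 = 80.4609
Fd = 0.5 * 1.225 * 0.706 * 0.309 * 80.4609
= 10.751 N

10.751 N


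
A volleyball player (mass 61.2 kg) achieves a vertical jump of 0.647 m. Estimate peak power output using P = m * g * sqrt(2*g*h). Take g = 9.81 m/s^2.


2 * g * h = 2 * 9.81 * 0.647 = 12.69414
sqrt(12.69414) = 3.562884 m/s
P = 61.2 * 9.81 * 3.562884 = 2139.06 W

2139.06 W


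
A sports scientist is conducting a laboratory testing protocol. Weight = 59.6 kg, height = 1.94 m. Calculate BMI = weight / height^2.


height^2 = 1.94^2 = 3.7636
BMI = 59.6 / 3.7636 = 15.84 kg/m^2

15.84 kg/m^2


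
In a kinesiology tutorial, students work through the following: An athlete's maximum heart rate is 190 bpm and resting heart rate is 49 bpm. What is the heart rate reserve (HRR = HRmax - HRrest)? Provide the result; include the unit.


HRR = HRmax - HRrest
= 190 - 49
= 141 bpm

141 bpm


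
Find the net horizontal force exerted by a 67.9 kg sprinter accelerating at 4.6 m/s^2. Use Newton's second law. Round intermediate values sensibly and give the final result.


Newton's second law: F = m * a
F = 67.9 * 4.6 = 312.34 N

312.34 N


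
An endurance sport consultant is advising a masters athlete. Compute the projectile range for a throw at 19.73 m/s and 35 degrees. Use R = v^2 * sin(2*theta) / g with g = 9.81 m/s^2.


Two times the angle = 70 degrees
sin(70) = 0.939693
R = 389.2729 * 0.939693 / 9.81 = 37.288 m

37.288 m


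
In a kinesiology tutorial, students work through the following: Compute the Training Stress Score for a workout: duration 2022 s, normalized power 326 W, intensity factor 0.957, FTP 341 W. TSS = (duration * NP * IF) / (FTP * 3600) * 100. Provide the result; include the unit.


Product = 2022 * 326 * 0.957 = 630827.604
Base = 341 * 3600 = 1227600
TSS = 630827.604 / 1227600 * 100 = 51.39

51.39 TSS


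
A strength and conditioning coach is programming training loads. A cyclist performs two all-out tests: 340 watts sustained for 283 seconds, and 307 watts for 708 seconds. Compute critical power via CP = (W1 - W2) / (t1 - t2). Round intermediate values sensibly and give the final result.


W1 = P1 * t1 = 340 * 283 = 96220 J
W2 = P2 * t2 = 307 * 708 = 217356 J
CP = (96220 - 217356) / (283 - 708)
= 285.03 W

285.03 W


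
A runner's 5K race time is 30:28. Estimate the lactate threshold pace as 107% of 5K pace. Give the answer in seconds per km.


Total race time = 30*60 + 28 = 1828 seconds
5K pace = 1828 / 5 = 365.6 sec/km
LT pace = 365.6 * 1.07 = 391.19 sec/km

391.19 s/km


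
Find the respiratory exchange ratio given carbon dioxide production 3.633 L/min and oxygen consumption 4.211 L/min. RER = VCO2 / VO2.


VCO2 = 3.633 L/min
VO2 = 4.211 L/min
RER = 3.633 / 4.211 = 0.8627

0.8627


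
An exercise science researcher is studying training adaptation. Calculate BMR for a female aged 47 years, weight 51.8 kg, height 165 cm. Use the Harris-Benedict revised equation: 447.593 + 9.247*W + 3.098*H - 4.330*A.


Substituting values:
W term = 9.247 * 51.8 = 478.9946
H term = 3.098 * 165 = 511.17
A term = 4.330 * 47 = 203.51
BMR = 1234.25 kcal/day

1234.25 kcal/day


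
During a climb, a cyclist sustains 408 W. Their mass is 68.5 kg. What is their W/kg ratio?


Power-to-weight = 408 W / 68.5 kg
= 5.956 W/kg

5.956 W/kg


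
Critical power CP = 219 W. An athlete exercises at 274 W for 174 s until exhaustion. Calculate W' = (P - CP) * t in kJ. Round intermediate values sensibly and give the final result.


P - CP = 274 - 219 = 55 W
W' = 55 * 174 = 9570 J
= 9570 / 1000 = 9.57 kJ

9.57 kJ


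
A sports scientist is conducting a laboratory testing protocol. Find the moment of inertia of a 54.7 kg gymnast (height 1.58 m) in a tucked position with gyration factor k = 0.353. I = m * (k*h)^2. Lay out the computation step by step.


Radius of gyration = 0.353 * 1.58 = 0.55774 m
I = 54.7 * 0.55774^2
= 54.7 * 0.311074
= 17.016 kg*m^2

17.016 kg*m^2


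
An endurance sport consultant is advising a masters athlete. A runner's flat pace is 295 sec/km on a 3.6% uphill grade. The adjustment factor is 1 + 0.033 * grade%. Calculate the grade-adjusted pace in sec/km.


Factor = 1 + 0.033 * 3.6 = 1.1188
Adjusted pace = 295 * 1.1188
= 330.05 sec/km

330.05 s/km


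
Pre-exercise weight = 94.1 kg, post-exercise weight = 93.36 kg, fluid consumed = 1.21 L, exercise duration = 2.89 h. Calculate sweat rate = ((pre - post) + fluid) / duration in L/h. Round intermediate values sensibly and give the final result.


Weight loss = 94.1 - 93.36 = 0.74 kg (approx L)
Total sweat = 0.74 + 1.21 = 1.95 L
Sweat rate = 1.95 / 2.89 = 0.675 L/h

0.675 L/h


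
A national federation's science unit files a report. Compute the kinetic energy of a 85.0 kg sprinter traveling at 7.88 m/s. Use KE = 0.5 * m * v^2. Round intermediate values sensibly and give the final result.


Velocity squared = 62.0944
KE = 0.5 * 85.0 * 62.0944 = 2639.01 J

2639.01 J


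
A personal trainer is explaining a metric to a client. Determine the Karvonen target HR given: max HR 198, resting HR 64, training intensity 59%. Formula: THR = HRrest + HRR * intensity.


HRR = HRmax - HRrest = 198 - 64 = 134
THR = 64 + 134 * 0.59
= 143.06 bpm

143.06 bpm


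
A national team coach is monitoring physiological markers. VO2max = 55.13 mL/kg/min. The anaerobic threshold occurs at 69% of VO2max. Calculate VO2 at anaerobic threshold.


AT fraction = 69 / 100 = 0.69
AT VO2 = 55.13 * 0.69
= 38.04 mL/kg/min

38.04 mL/kg/min


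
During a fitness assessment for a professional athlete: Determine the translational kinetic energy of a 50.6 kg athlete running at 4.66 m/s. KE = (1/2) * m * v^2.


KE = 0.5 * m * v^2
= 0.5 * 50.6 * 4.66^2
= 0.5 * 50.6 * 21.7156
= 549.4 J

549.4 J


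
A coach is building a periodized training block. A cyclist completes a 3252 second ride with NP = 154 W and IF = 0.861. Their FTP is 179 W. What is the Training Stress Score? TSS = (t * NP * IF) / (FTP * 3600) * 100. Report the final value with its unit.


t * NP * IF = 3252 * 154 * 0.861 = 431195.688
FTP * 3600 = 644400
TSS = (431195.688 / 644400) * 100 = 66.91

66.91 TSS


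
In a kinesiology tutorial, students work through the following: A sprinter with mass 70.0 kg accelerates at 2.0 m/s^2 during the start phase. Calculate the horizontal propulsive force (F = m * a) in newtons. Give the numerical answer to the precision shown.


F = m * a
= 70.0 * 2.0
= 140.0 N

140.0 N


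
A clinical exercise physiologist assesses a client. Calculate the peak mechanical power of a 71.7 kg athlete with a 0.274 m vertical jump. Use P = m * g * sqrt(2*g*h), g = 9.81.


First, sqrt(2gh) = sqrt(2 * 9.81 * 0.274)
= sqrt(5.37588) = 2.318594 m/s
Power = 71.7 * 9.81 * 2.318594 = 1630.85 W

1630.85 W


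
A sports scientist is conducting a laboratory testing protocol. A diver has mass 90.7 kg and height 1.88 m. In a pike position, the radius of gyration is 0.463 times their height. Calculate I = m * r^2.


r = 0.463 * 1.88 = 0.87044 m
I = m * r^2 = 90.7 * 0.757666 = 68.72 kg*m^2

68.72 kg*m^2


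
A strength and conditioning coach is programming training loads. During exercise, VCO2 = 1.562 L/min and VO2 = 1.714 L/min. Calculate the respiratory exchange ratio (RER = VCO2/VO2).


RER = VCO2 / VO2
= 1.562 / 1.714
= 0.9113

0.9113
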